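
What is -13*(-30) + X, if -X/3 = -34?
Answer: 492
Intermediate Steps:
X = 102 (X = -3*(-34) = 102)
-13*(-30) + X = -13*(-30) + 102 = 390 + 102 = 492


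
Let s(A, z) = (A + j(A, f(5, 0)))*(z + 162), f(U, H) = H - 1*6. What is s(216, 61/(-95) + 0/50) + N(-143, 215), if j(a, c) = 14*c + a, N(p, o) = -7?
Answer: 5333827/95 ≈ 56146.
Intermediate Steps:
f(U, H) = -6 + H (f(U, H) = H - 6 = -6 + H)
j(a, c) = a + 14*c
s(A, z) = (-84 + 2*A)*(162 + z) (s(A, z) = (A + (A + 14*(-6 + 0)))*(z + 162) = (A + (A + 14*(-6)))*(162 + z) = (A + (A - 84))*(162 + z) = (A + (-84 + A))*(162 + z) = (-84 + 2*A)*(162 + z))
s(216, 61/(-95) + 0/50) + N(-143, 215) = (-13608 + 324*216 + 216*(61/(-95) + 0/50) + (61/(-95) + 0/50)*(-84 + 216)) - 7 = (-13608 + 69984 + 216*(61*(-1/95) + 0*(1/50)) + (61*(-1/95) + 0*(1/50))*132) - 7 = (-13608 + 69984 + 216*(-61/95 + 0) + (-61/95 + 0)*132) - 7 = (-13608 + 69984 + 216*(-61/95) - 61/95*132) - 7 = (-13608 + 69984 - 13176/95 - 8052/95) - 7 = 5334492/95 - 7 = 5333827/95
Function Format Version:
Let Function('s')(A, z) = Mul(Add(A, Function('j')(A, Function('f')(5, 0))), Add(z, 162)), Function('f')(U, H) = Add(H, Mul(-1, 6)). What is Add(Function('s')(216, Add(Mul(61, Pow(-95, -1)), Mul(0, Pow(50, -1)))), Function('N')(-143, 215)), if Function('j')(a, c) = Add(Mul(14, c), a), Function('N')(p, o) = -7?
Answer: Rational(5333827, 95) ≈ 56146.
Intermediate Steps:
Function('f')(U, H) = Add(-6, H) (Function('f')(U, H) = Add(H, -6) = Add(-6, H))
Function('j')(a, c) = Add(a, Mul(14, c))
Function('s')(A, z) = Mul(Add(-84, Mul(2, A)), Add(162, z)) (Function('s')(A, z) = Mul(Add(A, Add(A, Mul(14, Add(-6, 0)))), Add(z, 162)) = Mul(Add(A, Add(A, Mul(14, -6))), Add(162, z)) = Mul(Add(A, Add(A, -84)), Add(162, z)) = Mul(Add(A, Add(-84, A)), Add(162, z)) = Mul(Add(-84, Mul(2, A)), Add(162, z)))
Add(Function('s')(216, Add(Mul(61, Pow(-95, -1)), Mul(0, Pow(50, -1)))), Function('N')(-143, 215)) = Add(Add(-13608, Mul(324, 216), Mul(216, Add(Mul(61, Pow(-95, -1)), Mul(0, Pow(50, -1)))), Mul(Add(Mul(61, Pow(-95, -1)), Mul(0, Pow(50, -1))), Add(-84, 216))), -7) = Add(Add(-13608, 69984, Mul(216, Add(Mul(61, Rational(-1, 95)), Mul(0, Rational(1, 50)))), Mul(Add(Mul(61, Rational(-1, 95)), Mul(0, Rational(1, 50))), 132)), -7) = Add(Add(-13608, 69984, Mul(216, Add(Rational(-61, 95), 0)), Mul(Add(Rational(-61, 95), 0), 132)), -7) = Add(Add(-13608, 69984, Mul(216, Rational(-61, 95)), Mul(Rational(-61, 95), 132)), -7) = Add(Add(-13608, 69984, Rational(-13176, 95), Rational(-8052, 95)), -7) = Add(Rational(5334492, 95), -7) = Rational(5333827, 95)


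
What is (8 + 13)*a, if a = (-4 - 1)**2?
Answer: 525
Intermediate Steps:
a = 25 (a = (-5)**2 = 25)
(8 + 13)*a = (8 + 13)*25 = 21*25 = 525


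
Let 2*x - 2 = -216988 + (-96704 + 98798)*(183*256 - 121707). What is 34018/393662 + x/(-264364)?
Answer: 7726474028961/26017515242 ≈ 296.97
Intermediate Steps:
x = -78485866 (x = 1 + (-216988 + (-96704 + 98798)*(183*256 - 121707))/2 = 1 + (-216988 + 2094*(46848 - 121707))/2 = 1 + (-216988 + 2094*(-74859))/2 = 1 + (-216988 - 156754746)/2 = 1 + (½)*(-156971734) = 1 - 78485867 = -78485866)
34018/393662 + x/(-264364) = 34018/393662 - 78485866/(-264364) = 34018*(1/393662) - 78485866*(-1/264364) = 17009/196831 + 39242933/132182 = 7726474028961/26017515242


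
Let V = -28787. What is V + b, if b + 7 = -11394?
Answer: -40188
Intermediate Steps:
b = -11401 (b = -7 - 11394 = -11401)
V + b = -28787 - 11401 = -40188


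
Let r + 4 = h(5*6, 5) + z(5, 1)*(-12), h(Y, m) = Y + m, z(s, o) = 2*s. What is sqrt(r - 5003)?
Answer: 2*I*sqrt(1273) ≈ 71.358*I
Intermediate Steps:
r = -89 (r = -4 + ((5*6 + 5) + (2*5)*(-12)) = -4 + ((30 + 5) + 10*(-12)) = -4 + (35 - 120) = -4 - 85 = -89)
sqrt(r - 5003) = sqrt(-89 - 5003) = sqrt(-5092) = 2*I*sqrt(1273)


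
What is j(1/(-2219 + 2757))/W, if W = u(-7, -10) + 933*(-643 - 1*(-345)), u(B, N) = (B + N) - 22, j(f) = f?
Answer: -1/149603274 ≈ -6.6843e-9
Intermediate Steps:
u(B, N) = -22 + B + N
W = -278073 (W = (-22 - 7 - 10) + 933*(-643 - 1*(-345)) = -39 + 933*(-643 + 345) = -39 + 933*(-298) = -39 - 278034 = -278073)
j(1/(-2219 + 2757))/W = 1/((-2219 + 2757)*(-278073)) = -1/278073/538 = (1/538)*(-1/278073) = -1/149603274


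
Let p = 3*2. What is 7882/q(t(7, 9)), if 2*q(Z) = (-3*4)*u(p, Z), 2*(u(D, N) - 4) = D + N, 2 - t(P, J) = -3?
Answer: -7882/57 ≈ -138.28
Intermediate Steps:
p = 6
t(P, J) = 5 (t(P, J) = 2 - 1*(-3) = 2 + 3 = 5)
u(D, N) = 4 + D/2 + N/2 (u(D, N) = 4 + (D + N)/2 = 4 + (D/2 + N/2) = 4 + D/2 + N/2)
q(Z) = -42 - 3*Z (q(Z) = ((-3*4)*(4 + (½)*6 + Z/2))/2 = (-12*(4 + 3 + Z/2))/2 = (-12*(7 + Z/2))/2 = (-84 - 6*Z)/2 = -42 - 3*Z)
7882/q(t(7, 9)) = 7882/(-42 - 3*5) = 7882/(-42 - 15) = 7882/(-57) = 7882*(-1/57) = -7882/57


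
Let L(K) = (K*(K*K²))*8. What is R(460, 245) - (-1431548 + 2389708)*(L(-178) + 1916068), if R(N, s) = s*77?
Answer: -7696825421175695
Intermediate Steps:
R(N, s) = 77*s
L(K) = 8*K⁴ (L(K) = (K*K³)*8 = K⁴*8 = 8*K⁴)
R(460, 245) - (-1431548 + 2389708)*(L(-178) + 1916068) = 77*245 - (-1431548 + 2389708)*(8*(-178)⁴ + 1916068) = 18865 - 958160*(8*1003875856 + 1916068) = 18865 - 958160*(8031006848 + 1916068) = 18865 - 958160*8032922916 = 18865 - 1*7696825421194560 = 18865 - 7696825421194560 = -7696825421175695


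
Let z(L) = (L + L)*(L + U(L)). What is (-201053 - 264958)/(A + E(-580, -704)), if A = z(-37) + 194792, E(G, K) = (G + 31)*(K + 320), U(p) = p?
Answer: -51779/45676 ≈ -1.1336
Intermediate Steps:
E(G, K) = (31 + G)*(320 + K)
z(L) = 4*L² (z(L) = (L + L)*(L + L) = (2*L)*(2*L) = 4*L²)
A = 200268 (A = 4*(-37)² + 194792 = 4*1369 + 194792 = 5476 + 194792 = 200268)
(-201053 - 264958)/(A + E(-580, -704)) = (-201053 - 264958)/(200268 + (9920 + 31*(-704) + 320*(-580) - 580*(-704))) = -466011/(200268 + (9920 - 21824 - 185600 + 408320)) = -466011/(200268 + 210816) = -466011/411084 = -466011*1/411084 = -51779/45676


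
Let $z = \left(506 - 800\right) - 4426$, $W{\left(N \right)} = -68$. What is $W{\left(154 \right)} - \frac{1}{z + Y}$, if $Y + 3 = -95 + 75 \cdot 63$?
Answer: $- \frac{6323}{93} \approx -67.989$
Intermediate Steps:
$z = -4720$ ($z = -294 - 4426 = -4720$)
$Y = 4627$ ($Y = -3 + \left(-95 + 75 \cdot 63\right) = -3 + \left(-95 + 4725\right) = -3 + 4630 = 4627$)
$W{\left(154 \right)} - \frac{1}{z + Y} = -68 - \frac{1}{-4720 + 4627} = -68 - \frac{1}{-93} = -68 - - \frac{1}{93} = -68 + \frac{1}{93} = - \frac{6323}{93}$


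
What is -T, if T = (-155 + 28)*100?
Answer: 12700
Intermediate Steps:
T = -12700 (T = -127*100 = -12700)
-T = -1*(-12700) = 12700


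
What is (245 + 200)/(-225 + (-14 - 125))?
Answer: -445/364 ≈ -1.2225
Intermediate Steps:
(245 + 200)/(-225 + (-14 - 125)) = 445/(-225 - 139) = 445/(-364) = 445*(-1/364) = -445/364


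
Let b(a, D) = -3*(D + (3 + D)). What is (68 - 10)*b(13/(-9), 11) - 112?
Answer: -4462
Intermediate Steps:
b(a, D) = -9 - 6*D (b(a, D) = -3*(3 + 2*D) = -9 - 6*D)
(68 - 10)*b(13/(-9), 11) - 112 = (68 - 10)*(-9 - 6*11) - 112 = 58*(-9 - 66) - 112 = 58*(-75) - 112 = -4350 - 112 = -4462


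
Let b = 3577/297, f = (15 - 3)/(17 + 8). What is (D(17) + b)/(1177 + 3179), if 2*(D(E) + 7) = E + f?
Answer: 204689/64686600 ≈ 0.0031643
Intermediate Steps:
f = 12/25 ≈ 0.48000
b = 3577/297 (b = 3577*(1/297) = 3577/297 ≈ 12.044)
D(E) = -169/25 + E/2 (D(E) = -7 + (E + 12/25)/2 = -7 + (12/25 + E)/2 = -7 + (6/25 + E/2) = -169/25 + E/2)
(D(17) + b)/(1177 + 3179) = ((-169/25 + (½)*17) + 3577/297)/(1177 + 3179) = ((-169/25 + 17/2) + 3577/297)/4356 = (87/50 + 3577/297)*(1/4356) = (204689/14850)*(1/4356) = 204689/64686600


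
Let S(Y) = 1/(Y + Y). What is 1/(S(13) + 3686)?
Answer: 26/95837 ≈ 0.00027129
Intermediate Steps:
S(Y) = 1/(2*Y)
1/(S(13) + 3686) = 1/((½)/13 + 3686) = 1/((½)*(1/13) + 3686) = 1/(1/26 + 3686) = 1/(95837/26) = 26/95837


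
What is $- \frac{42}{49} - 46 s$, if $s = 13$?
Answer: $- \frac{4192}{7} \approx -598.86$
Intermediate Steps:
$- \frac{42}{49} - 46 s = - \frac{42}{49} - 598 = \left(-42\right) \frac{1}{49} - 598 = - \frac{6}{7} - 598 = - \frac{4192}{7}$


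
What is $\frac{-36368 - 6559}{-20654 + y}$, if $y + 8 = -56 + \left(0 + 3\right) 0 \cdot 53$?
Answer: $\frac{14309}{6906} \approx 2.072$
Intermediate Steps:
$y = -64$ ($y = -8 - \left(56 - \left(0 + 3\right) 0 \cdot 53\right) = -8 - \left(56 - 3 \cdot 0 \cdot 53\right) = -8 + \left(-56 + 0 \cdot 53\right) = -8 + \left(-56 + 0\right) = -8 - 56 = -64$)
$\frac{-36368 - 6559}{-20654 + y} = \frac{-36368 - 6559}{-20654 - 64} = - \frac{42927}{-20718} = \left(-42927\right) \left(- \frac{1}{20718}\right) = \frac{14309}{6906}$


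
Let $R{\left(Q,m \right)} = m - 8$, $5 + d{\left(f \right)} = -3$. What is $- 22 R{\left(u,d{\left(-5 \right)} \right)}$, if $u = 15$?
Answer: $352$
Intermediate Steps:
$d{\left(f \right)} = -8$ ($d{\left(f \right)} = -5 - 3 = -8$)
$R{\left(Q,m \right)} = -8 + m$ ($R{\left(Q,m \right)} = m - 8 = -8 + m$)
$- 22 R{\left(u,d{\left(-5 \right)} \right)} = - 22 \left(-8 - 8\right) = - 22 \left(-16\right) = \left(-1\right) \left(-352\right) = 352$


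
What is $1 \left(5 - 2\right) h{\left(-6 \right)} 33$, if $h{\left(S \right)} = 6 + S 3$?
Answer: $-1188$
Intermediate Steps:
$h{\left(S \right)} = 6 + 3 S$
$1 \left(5 - 2\right) h{\left(-6 \right)} 33 = 1 \left(5 - 2\right) \left(6 + 3 \left(-6\right)\right) 33 = 1 \cdot 3 \left(6 - 18\right) 33 = 3 \left(-12\right) 33 = \left(-36\right) 33 = -1188$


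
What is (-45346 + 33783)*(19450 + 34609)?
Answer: -625084217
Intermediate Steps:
(-45346 + 33783)*(19450 + 34609) = -11563*54059 = -625084217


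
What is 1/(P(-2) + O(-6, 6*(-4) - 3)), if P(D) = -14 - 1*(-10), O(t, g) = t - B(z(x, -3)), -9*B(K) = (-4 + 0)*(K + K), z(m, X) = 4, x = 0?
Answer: -9/122 ≈ -0.073771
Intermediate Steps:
B(K) = 8*K/9 (B(K) = -(-4 + 0)*(K + K)/9 = -(-4)*2*K/9 = -(-8)*K/9 = 8*K/9)
O(t, g) = -32/9 + t (O(t, g) = t - 8*4/9 = t - 1*32/9 = t - 32/9 = -32/9 + t)
P(D) = -4 (P(D) = -14 + 10 = -4)
1/(P(-2) + O(-6, 6*(-4) - 3)) = 1/(-4 + (-32/9 - 6)) = 1/(-4 - 86/9) = 1/(-122/9) = -9/122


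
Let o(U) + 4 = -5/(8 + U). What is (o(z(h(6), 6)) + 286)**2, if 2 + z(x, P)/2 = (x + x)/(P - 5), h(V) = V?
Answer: 62267881/784 ≈ 79423.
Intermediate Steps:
z(x, P) = -4 + 4*x/(-5 + P) (z(x, P) = -4 + 2*((x + x)/(P - 5)) = -4 + 2*((2*x)/(-5 + P)) = -4 + 2*(2*x/(-5 + P)) = -4 + 4*x/(-5 + P))
o(U) = -4 - 5/(8 + U)
(o(z(h(6), 6)) + 286)**2 = ((-37 - 16*(5 + 6 - 1*6)/(-5 + 6))/(8 + 4*(5 + 6 - 1*6)/(-5 + 6)) + 286)**2 = ((-37 - 16*(5 + 6 - 6)/1)/(8 + 4*(5 + 6 - 6)/1) + 286)**2 = ((-37 - 16*5)/(8 + 4*1*5) + 286)**2 = ((-37 - 4*20)/(8 + 20) + 286)**2 = ((-37 - 80)/28 + 286)**2 = ((1/28)*(-117) + 286)**2 = (-117/28 + 286)**2 = (7891/28)**2 = 62267881/784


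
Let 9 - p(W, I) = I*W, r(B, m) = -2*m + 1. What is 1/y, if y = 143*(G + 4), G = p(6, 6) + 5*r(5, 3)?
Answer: -1/6864 ≈ -0.00014569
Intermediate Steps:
r(B, m) = 1 - 2*m
p(W, I) = 9 - I*W
G = -52 (G = (9 - 1*6*6) + 5*(1 - 2*3) = (9 - 36) + 5*(1 - 6) = -27 + 5*(-5) = -27 - 25 = -52)
y = -6864 (y = 143*(-52 + 4) = 143*(-48) = -6864)
1/y = 1/(-6864) = -1/6864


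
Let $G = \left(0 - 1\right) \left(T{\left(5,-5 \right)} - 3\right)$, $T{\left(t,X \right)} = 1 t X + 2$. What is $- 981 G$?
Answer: $-25506$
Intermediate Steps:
$T{\left(t,X \right)} = 2 + X t$ ($T{\left(t,X \right)} = t X + 2 = X t + 2 = 2 + X t$)
$G = 26$ ($G = \left(0 - 1\right) \left(\left(2 - 25\right) - 3\right) = - (\left(2 - 25\right) - 3) = - (-23 - 3) = \left(-1\right) \left(-26\right) = 26$)
$- 981 G = \left(-981\right) 26 = -25506$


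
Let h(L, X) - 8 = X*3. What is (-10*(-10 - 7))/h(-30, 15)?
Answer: 170/53 ≈ 3.2075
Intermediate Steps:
h(L, X) = 8 + 3*X (h(L, X) = 8 + X*3 = 8 + 3*X)
(-10*(-10 - 7))/h(-30, 15) = (-10*(-10 - 7))/(8 + 3*15) = (-10*(-17))/(8 + 45) = 170/53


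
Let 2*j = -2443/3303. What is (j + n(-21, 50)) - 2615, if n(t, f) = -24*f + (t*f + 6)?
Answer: -32100997/6606 ≈ -4859.4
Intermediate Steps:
j = -2443/6606 (j = (-2443/3303)/2 = (-2443*1/3303)/2 = (½)*(-2443/3303) = -2443/6606 ≈ -0.36982)
n(t, f) = 6 - 24*f + f*t (n(t, f) = -24*f + (f*t + 6) = -24*f + (6 + f*t) = 6 - 24*f + f*t)
(j + n(-21, 50)) - 2615 = (-2443/6606 + (6 - 24*50 + 50*(-21))) - 2615 = (-2443/6606 + (6 - 1200 - 1050)) - 2615 = (-2443/6606 - 2244) - 2615 = -14826307/6606 - 2615 = -32100997/6606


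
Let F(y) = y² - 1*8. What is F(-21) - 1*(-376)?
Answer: 809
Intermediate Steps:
F(y) = -8 + y² (F(y) = y² - 8 = -8 + y²)
F(-21) - 1*(-376) = (-8 + (-21)²) - 1*(-376) = (-8 + 441) + 376 = 433 + 376 = 809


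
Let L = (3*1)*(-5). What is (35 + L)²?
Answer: 400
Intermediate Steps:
L = -15 (L = 3*(-5) = -15)
(35 + L)² = (35 - 15)² = 20² = 400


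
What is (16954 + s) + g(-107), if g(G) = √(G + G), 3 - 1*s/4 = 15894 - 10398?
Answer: -5018 + I*√214 ≈ -5018.0 + 14.629*I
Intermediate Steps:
s = -21972 (s = 12 - 4*(15894 - 10398) = 12 - 4*5496 = 12 - 21984 = -21972)
g(G) = √2*√G (g(G) = √(2*G) = √2*√G)
(16954 + s) + g(-107) = (16954 - 21972) + √2*√(-107) = -5018 + √2*(I*√107) = -5018 + I*√214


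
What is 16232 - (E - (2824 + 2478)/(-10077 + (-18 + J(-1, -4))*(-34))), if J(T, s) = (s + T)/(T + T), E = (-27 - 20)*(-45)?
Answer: 67406024/4775 ≈ 14116.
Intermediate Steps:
E = 2115 (E = -47*(-45) = 2115)
J(T, s) = (T + s)/(2*T) (J(T, s) = (T + s)/((2*T)) = (T + s)*(1/(2*T)) = (T + s)/(2*T))
16232 - (E - (2824 + 2478)/(-10077 + (-18 + J(-1, -4))*(-34))) = 16232 - (2115 - (2824 + 2478)/(-10077 + (-18 + (½)*(-1 - 4)/(-1))*(-34))) = 16232 - (2115 - 5302/(-10077 + (-18 + (½)*(-1)*(-5))*(-34))) = 16232 - (2115 - 5302/(-10077 + (-18 + 5/2)*(-34))) = 16232 - (2115 - 5302/(-10077 - 31/2*(-34))) = 16232 - (2115 - 5302/(-10077 + 527)) = 16232 - (2115 - 5302/(-9550)) = 16232 - (2115 - 5302*(-1)/9550) = 16232 - (2115 - 1*(-2651/4775)) = 16232 - (2115 + 2651/4775) = 16232 - 1*10101776/4775 = 16232 - 10101776/4775 = 67406024/4775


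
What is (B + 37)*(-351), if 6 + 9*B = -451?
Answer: 4836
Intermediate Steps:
B = -457/9 (B = -⅔ + (⅑)*(-451) = -⅔ - 451/9 = -457/9 ≈ -50.778)
(B + 37)*(-351) = (-457/9 + 37)*(-351) = -124/9*(-351) = 4836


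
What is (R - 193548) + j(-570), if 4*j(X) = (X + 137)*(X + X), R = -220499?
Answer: -290642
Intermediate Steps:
j(X) = X*(137 + X)/2 (j(X) = ((X + 137)*(X + X))/4 = ((137 + X)*(2*X))/4 = (2*X*(137 + X))/4 = X*(137 + X)/2)
(R - 193548) + j(-570) = (-220499 - 193548) + (½)*(-570)*(137 - 570) = -414047 + (½)*(-570)*(-433) = -414047 + 123405 = -290642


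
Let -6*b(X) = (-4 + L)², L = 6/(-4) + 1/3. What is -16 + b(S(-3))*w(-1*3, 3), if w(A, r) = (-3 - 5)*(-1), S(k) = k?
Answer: -1393/27 ≈ -51.593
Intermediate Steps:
L = -7/6 (L = 6*(-¼) + 1*(⅓) = -3/2 + ⅓ = -7/6 ≈ -1.1667)
w(A, r) = 8 (w(A, r) = -8*(-1) = 8)
b(X) = -961/216 (b(X) = -(-4 - 7/6)²/6 = -(-31/6)²/6 = -⅙*961/36 = -961/216)
-16 + b(S(-3))*w(-1*3, 3) = -16 - 961/216*8 = -16 - 961/27 = -1393/27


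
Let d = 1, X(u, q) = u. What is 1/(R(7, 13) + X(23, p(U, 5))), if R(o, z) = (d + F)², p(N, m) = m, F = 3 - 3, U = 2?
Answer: 1/24 ≈ 0.041667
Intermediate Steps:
F = 0
R(o, z) = 1 (R(o, z) = (1 + 0)² = 1² = 1)
1/(R(7, 13) + X(23, p(U, 5))) = 1/(1 + 23) = 1/24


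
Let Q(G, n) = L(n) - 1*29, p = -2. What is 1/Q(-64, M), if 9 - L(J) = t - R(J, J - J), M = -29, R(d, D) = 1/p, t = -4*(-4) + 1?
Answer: -2/75 ≈ -0.026667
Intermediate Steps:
t = 17 (t = 16 + 1 = 17)
R(d, D) = -1/2 (R(d, D) = 1/(-2) = -1/2)
L(J) = -17/2 (L(J) = 9 - (17 - 1*(-1/2)) = 9 - (17 + 1/2) = 9 - 1*35/2 = 9 - 35/2 = -17/2)
Q(G, n) = -75/2 (Q(G, n) = -17/2 - 1*29 = -17/2 - 29 = -75/2)
1/Q(-64, M) = 1/(-75/2) = -2/75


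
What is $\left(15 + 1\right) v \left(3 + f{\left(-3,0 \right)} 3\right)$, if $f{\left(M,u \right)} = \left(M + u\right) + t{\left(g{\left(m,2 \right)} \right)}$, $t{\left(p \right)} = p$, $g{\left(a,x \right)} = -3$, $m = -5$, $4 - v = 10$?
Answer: $1440$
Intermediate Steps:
$v = -6$ ($v = 4 - 10 = -6$)
$f{\left(M,u \right)} = -3 + M + u$ ($f{\left(M,u \right)} = \left(M + u\right) - 3 = -3 + M + u$)
$\left(15 + 1\right) v \left(3 + f{\left(-3,0 \right)} 3\right) = \left(15 + 1\right) \left(-6\right) \left(3 + \left(-3 - 3 + 0\right) 3\right) = 16 \left(-6\right) \left(3 - 18\right) = - 96 \left(3 - 18\right) = \left(-96\right) \left(-15\right) = 1440$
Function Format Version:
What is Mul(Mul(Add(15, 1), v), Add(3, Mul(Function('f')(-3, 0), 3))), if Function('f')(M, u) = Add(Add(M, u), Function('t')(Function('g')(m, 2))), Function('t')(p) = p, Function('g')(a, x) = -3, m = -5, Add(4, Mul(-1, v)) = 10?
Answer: 1440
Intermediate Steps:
v = -6 (v = Add(4, Mul(-1, 10)) = Add(4, -10) = -6)
Function('f')(M, u) = Add(-3, M, u) (Function('f')(M, u) = Add(Add(M, u), -3) = Add(-3, M, u))
Mul(Mul(Add(15, 1), v), Add(3, Mul(Function('f')(-3, 0), 3))) = Mul(Mul(Add(15, 1), -6), Add(3, Mul(Add(-3, -3, 0), 3))) = Mul(Mul(16, -6), Add(3, Mul(-6, 3))) = Mul(-96, Add(3, -18)) = Mul(-96, -15) = 1440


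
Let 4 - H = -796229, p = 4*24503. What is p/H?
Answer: 428/3477 ≈ 0.12309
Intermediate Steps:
p = 98012
H = 796233 (H = 4 - 1*(-796229) = 4 + 796229 = 796233)
p/H = 98012/796233 = 98012*(1/796233) = 428/3477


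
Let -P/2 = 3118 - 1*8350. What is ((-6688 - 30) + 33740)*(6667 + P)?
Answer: 462913882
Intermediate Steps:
P = 10464 (P = -2*(3118 - 1*8350) = -2*(3118 - 8350) = -2*(-5232) = 10464)
((-6688 - 30) + 33740)*(6667 + P) = ((-6688 - 30) + 33740)*(6667 + 10464) = (-6718 + 33740)*17131 = 27022*17131 = 462913882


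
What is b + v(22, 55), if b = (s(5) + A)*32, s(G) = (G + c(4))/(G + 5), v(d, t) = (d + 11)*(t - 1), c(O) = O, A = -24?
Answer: 5214/5 ≈ 1042.8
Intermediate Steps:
v(d, t) = (-1 + t)*(11 + d) (v(d, t) = (11 + d)*(-1 + t) = (-1 + t)*(11 + d))
s(G) = (4 + G)/(5 + G) (s(G) = (G + 4)/(G + 5) = (4 + G)/(5 + G))
b = -3696/5 (b = ((4 + 5)/(5 + 5) - 24)*32 = (9/10 - 24)*32 = -231/10*32 = -3696/5 ≈ -739.20)
b + v(22, 55) = -3696/5 + (-11 - 1*22 + 11*55 + 22*55) = -3696/5 + (-11 - 22 + 605 + 1210) = -3696/5 + 1782 = 5214/5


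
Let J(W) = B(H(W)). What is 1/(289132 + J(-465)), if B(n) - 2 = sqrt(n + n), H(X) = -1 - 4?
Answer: 144567/41799234983 - I*sqrt(10)/83598469966 ≈ 3.4586e-6 - 3.7827e-11*I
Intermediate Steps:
H(X) = -5
B(n) = 2 + sqrt(2)*sqrt(n) (B(n) = 2 + sqrt(n + n) = 2 + sqrt(2*n) = 2 + sqrt(2)*sqrt(n))
J(W) = 2 + I*sqrt(10) (J(W) = 2 + sqrt(2)*sqrt(-5) = 2 + sqrt(2)*(I*sqrt(5)) = 2 + I*sqrt(10))
1/(289132 + J(-465)) = 1/(289132 + (2 + I*sqrt(10))) = 1/(289134 + I*sqrt(10))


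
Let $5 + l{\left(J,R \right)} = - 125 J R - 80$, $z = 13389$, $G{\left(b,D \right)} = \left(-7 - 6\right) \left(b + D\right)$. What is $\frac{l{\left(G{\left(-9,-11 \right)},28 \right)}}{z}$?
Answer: $- \frac{910085}{13389} \approx -67.973$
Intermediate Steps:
$G{\left(b,D \right)} = - 13 D - 13 b$ ($G{\left(b,D \right)} = - 13 \left(D + b\right) = - 13 D - 13 b$)
$l{\left(J,R \right)} = -85 - 125 J R$ ($l{\left(J,R \right)} = -5 + \left(- 125 J R - 80\right) = -5 - \left(80 + 125 J R\right) = -85 - 125 J R$)
$\frac{l{\left(G{\left(-9,-11 \right)},28 \right)}}{z} = \frac{-85 - 125 \left(\left(-13\right) \left(-11\right) - -117\right) 28}{13389} = \left(-85 - 125 \left(143 + 117\right) 28\right) \frac{1}{13389} = \left(-85 - 32500 \cdot 28\right) \frac{1}{13389} = \left(-85 - 910000\right) \frac{1}{13389} = \left(-910085\right) \frac{1}{13389} = - \frac{910085}{13389}$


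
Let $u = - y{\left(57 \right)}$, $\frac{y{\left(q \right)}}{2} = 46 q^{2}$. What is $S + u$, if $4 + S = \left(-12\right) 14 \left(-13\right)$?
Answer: $-296728$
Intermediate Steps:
$y{\left(q \right)} = 92 q^{2}$ ($y{\left(q \right)} = 2 \cdot 46 q^{2} = 92 q^{2}$)
$S = 2180$ ($S = -4 + \left(-12\right) 14 \left(-13\right) = -4 - -2184 = -4 + 2184 = 2180$)
$u = -298908$ ($u = - 92 \cdot 57^{2} = - 92 \cdot 3249 = \left(-1\right) 298908 = -298908$)
$S + u = 2180 - 298908 = -296728$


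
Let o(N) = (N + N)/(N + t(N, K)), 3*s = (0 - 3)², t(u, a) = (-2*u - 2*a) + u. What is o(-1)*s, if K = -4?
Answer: -¾ ≈ -0.75000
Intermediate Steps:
t(u, a) = -u - 2*a (t(u, a) = (-2*a - 2*u) + u = -u - 2*a)
s = 3 (s = (0 - 3)²/3 = (⅓)*(-3)² = (⅓)*9 = 3)
o(N) = N/4 (o(N) = (N + N)/(N + (-N - 2*(-4))) = (2*N)/(N + (-N + 8)) = (2*N)/(N + (8 - N)) = (2*N)/8 = (2*N)*(⅛) = N/4)
o(-1)*s = ((¼)*(-1))*3 = -¼*3 = -¾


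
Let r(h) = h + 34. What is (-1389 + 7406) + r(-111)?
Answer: 5940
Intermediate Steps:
r(h) = 34 + h
(-1389 + 7406) + r(-111) = (-1389 + 7406) + (34 - 111) = 6017 - 77 = 5940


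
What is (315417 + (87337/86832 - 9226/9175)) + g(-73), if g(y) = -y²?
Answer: 247042024361743/796683600 ≈ 3.1009e+5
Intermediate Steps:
(315417 + (87337/86832 - 9226/9175)) + g(-73) = (315417 + (87337/86832 - 9226/9175)) - 1*(-73)² = (315417 + (87337*(1/86832) - 9226*1/9175)) - 1*5329 = (315417 + (87337/86832 - 9226/9175)) - 5329 = (315417 + 204943/796683600) - 5329 = 251287551266143/796683600 - 5329 = 247042024361743/796683600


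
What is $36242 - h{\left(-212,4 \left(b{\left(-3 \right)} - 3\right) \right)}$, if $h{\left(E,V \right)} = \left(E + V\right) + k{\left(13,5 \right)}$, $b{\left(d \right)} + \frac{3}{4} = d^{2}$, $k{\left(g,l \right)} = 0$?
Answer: $36433$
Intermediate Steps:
$b{\left(d \right)} = - \frac{3}{4} + d^{2}$
$h{\left(E,V \right)} = E + V$ ($h{\left(E,V \right)} = \left(E + V\right) + 0 = E + V$)
$36242 - h{\left(-212,4 \left(b{\left(-3 \right)} - 3\right) \right)} = 36242 - \left(-212 + 4 \left(\left(- \frac{3}{4} + \left(-3\right)^{2}\right) - 3\right)\right) = 36242 - \left(-212 + 4 \left(\left(- \frac{3}{4} + 9\right) - 3\right)\right) = 36242 - \left(-212 + 4 \left(\frac{33}{4} - 3\right)\right) = 36242 - \left(-212 + 4 \cdot \frac{21}{4}\right) = 36242 - \left(-212 + 21\right) = 36242 - -191 = 36242 + 191 = 36433$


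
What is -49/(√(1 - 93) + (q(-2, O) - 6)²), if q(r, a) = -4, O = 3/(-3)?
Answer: -1225/2523 + 49*I*√23/5046 ≈ -0.48553 + 0.046571*I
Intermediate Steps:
O = -1 (O = 3*(-⅓) = -1)
-49/(√(1 - 93) + (q(-2, O) - 6)²) = -49/(√(1 - 93) + (-4 - 6)²) = -49/(√(-92) + (-10)²) = -49/(2*I*√23 + 100) = -49/(100 + 2*I*√23)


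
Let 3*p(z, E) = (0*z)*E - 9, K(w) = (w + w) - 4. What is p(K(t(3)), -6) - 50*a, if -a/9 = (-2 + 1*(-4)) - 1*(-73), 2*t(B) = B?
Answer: 30147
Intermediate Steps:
t(B) = B/2
K(w) = -4 + 2*w (K(w) = 2*w - 4 = -4 + 2*w)
a = -603 (a = -9*((-2 + 1*(-4)) - 1*(-73)) = -9*((-2 - 4) + 73) = -9*(-6 + 73) = -9*67 = -603)
p(z, E) = -3 (p(z, E) = ((0*z)*E - 9)/3 = (0*E - 9)/3 = (0 - 9)/3 = (1/3)*(-9) = -3)
p(K(t(3)), -6) - 50*a = -3 - 50*(-603) = -3 + 30150 = 30147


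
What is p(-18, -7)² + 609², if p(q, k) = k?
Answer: 370930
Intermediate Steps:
p(-18, -7)² + 609² = (-7)² + 609² = 49 + 370881 = 370930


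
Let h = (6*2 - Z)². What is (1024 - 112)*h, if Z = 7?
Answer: 22800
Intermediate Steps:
h = 25 (h = (6*2 - 1*7)² = (12 - 7)² = 5² = 25)
(1024 - 112)*h = (1024 - 112)*25 = 912*25 = 22800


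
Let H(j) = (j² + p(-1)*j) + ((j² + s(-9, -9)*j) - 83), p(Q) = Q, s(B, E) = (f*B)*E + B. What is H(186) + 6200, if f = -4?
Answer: 13185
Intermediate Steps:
s(B, E) = B - 4*B*E (s(B, E) = (-4*B)*E + B = -4*B*E + B = B - 4*B*E)
H(j) = -83 - 334*j + 2*j² (H(j) = (j² - j) + ((j² + (-9*(1 - 4*(-9)))*j) - 83) = (j² - j) + ((j² + (-9*(1 + 36))*j) - 83) = (j² - j) + ((j² + (-9*37)*j) - 83) = (j² - j) + ((j² - 333*j) - 83) = (j² - j) + (-83 + j² - 333*j) = -83 - 334*j + 2*j²)
H(186) + 6200 = (-83 - 334*186 + 2*186²) + 6200 = (-83 - 62124 + 2*34596) + 6200 = (-83 - 62124 + 69192) + 6200 = 6985 + 6200 = 13185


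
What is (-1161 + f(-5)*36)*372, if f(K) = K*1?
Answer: -498852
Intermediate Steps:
f(K) = K
(-1161 + f(-5)*36)*372 = (-1161 - 5*36)*372 = (-1161 - 180)*372 = -1341*372 = -498852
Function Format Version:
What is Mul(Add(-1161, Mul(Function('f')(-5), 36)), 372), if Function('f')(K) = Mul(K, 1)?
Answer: -498852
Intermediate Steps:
Function('f')(K) = K
Mul(Add(-1161, Mul(Function('f')(-5), 36)), 372) = Mul(Add(-1161, Mul(-5, 36)), 372) = Mul(Add(-1161, -180), 372) = Mul(-1341, 372) = -498852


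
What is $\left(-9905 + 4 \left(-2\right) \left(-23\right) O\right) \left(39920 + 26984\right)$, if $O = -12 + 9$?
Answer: $-699615128$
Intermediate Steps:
$O = -3$
$\left(-9905 + 4 \left(-2\right) \left(-23\right) O\right) \left(39920 + 26984\right) = \left(-9905 + 4 \left(-2\right) \left(-23\right) \left(-3\right)\right) \left(39920 + 26984\right) = \left(-9905 + \left(-8\right) \left(-23\right) \left(-3\right)\right) 66904 = \left(-9905 + 184 \left(-3\right)\right) 66904 = \left(-9905 - 552\right) 66904 = \left(-10457\right) 66904 = -699615128$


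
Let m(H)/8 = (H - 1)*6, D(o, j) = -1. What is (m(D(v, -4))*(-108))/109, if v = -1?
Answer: 10368/109 ≈ 95.119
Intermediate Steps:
m(H) = -48 + 48*H (m(H) = 8*((H - 1)*6) = 8*((-1 + H)*6) = 8*(-6 + 6*H) = -48 + 48*H)
(m(D(v, -4))*(-108))/109 = ((-48 + 48*(-1))*(-108))/109 = ((-48 - 48)*(-108))*(1/109) = -96*(-108)*(1/109) = 10368*(1/109) = 10368/109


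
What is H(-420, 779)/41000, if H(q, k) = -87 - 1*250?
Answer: -337/41000 ≈ -0.0082195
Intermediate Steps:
H(q, k) = -337 (H(q, k) = -87 - 250 = -337)
H(-420, 779)/41000 = -337/41000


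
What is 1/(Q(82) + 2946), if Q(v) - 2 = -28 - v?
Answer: 1/2838 ≈ 0.00035236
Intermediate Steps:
Q(v) = -26 - v (Q(v) = 2 + (-28 - v) = -26 - v)
1/(Q(82) + 2946) = 1/((-26 - 1*82) + 2946) = 1/((-26 - 82) + 2946) = 1/(-108 + 2946) = 1/2838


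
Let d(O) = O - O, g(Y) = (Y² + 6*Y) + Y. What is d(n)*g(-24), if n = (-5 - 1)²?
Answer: 0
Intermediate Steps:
n = 36 (n = (-6)² = 36)
g(Y) = Y² + 7*Y
d(O) = 0
d(n)*g(-24) = 0*(-24*(7 - 24)) = 0*(-24*(-17)) = 0*408 = 0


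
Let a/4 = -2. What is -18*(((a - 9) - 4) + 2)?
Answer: 342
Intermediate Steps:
a = -8 (a = 4*(-2) = -8)
-18*(((a - 9) - 4) + 2) = -18*(((-8 - 9) - 4) + 2) = -18*((-17 - 4) + 2) = -18*(-21 + 2) = -18*(-19) = 342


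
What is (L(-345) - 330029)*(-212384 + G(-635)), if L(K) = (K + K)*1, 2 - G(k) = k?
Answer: 70028756093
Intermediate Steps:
G(k) = 2 - k
L(K) = 2*K (L(K) = (2*K)*1 = 2*K)
(L(-345) - 330029)*(-212384 + G(-635)) = (2*(-345) - 330029)*(-212384 + (2 - 1*(-635))) = (-690 - 330029)*(-212384 + (2 + 635)) = -330719*(-212384 + 637) = -330719*(-211747) = 70028756093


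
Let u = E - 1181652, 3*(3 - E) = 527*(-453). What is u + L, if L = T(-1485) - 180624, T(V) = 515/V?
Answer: -380960815/297 ≈ -1.2827e+6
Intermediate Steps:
E = 79580 (E = 3 - 527*(-453)/3 = 3 - ⅓*(-238731) = 3 + 79577 = 79580)
L = -53645431/297 (L = 515/(-1485) - 180624 = 515*(-1/1485) - 180624 = -103/297 - 180624 = -53645431/297 ≈ -1.8062e+5)
u = -1102072 (u = 79580 - 1181652 = -1102072)
u + L = -1102072 - 53645431/297 = -380960815/297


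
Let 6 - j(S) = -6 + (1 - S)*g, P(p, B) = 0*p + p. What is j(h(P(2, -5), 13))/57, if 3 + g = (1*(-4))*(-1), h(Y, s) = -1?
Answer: 10/57 ≈ 0.17544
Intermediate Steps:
P(p, B) = p (P(p, B) = 0 + p = p)
g = 1 (g = -3 + (1*(-4))*(-1) = -3 - 4*(-1) = -3 + 4 = 1)
j(S) = 11 + S (j(S) = 6 - (-6 + (1 - S)*1) = 6 - (-6 + (1 - S)) = 6 - (-5 - S) = 6 + (5 + S) = 11 + S)
j(h(P(2, -5), 13))/57 = (11 - 1)/57 = 10*(1/57) = 10/57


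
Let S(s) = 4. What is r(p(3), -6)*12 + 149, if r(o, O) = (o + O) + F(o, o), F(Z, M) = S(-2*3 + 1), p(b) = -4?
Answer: 77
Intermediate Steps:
F(Z, M) = 4
r(o, O) = 4 + O + o (r(o, O) = (o + O) + 4 = (O + o) + 4 = 4 + O + o)
r(p(3), -6)*12 + 149 = (4 - 6 - 4)*12 + 149 = -6*12 + 149 = -72 + 149 = 77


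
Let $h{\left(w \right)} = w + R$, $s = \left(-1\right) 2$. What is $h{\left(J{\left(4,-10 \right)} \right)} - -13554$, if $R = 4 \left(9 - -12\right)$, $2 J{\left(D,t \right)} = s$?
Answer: $13637$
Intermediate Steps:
$s = -2$
$J{\left(D,t \right)} = -1$ ($J{\left(D,t \right)} = \frac{1}{2} \left(-2\right) = -1$)
$R = 84$ ($R = 4 \left(9 + 12\right) = 4 \cdot 21 = 84$)
$h{\left(w \right)} = 84 + w$ ($h{\left(w \right)} = w + 84 = 84 + w$)
$h{\left(J{\left(4,-10 \right)} \right)} - -13554 = \left(84 - 1\right) - -13554 = 83 + 13554 = 13637$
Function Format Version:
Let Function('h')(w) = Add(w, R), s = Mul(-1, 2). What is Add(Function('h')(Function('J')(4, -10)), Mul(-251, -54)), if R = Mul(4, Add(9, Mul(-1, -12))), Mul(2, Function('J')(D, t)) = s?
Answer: 13637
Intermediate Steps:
s = -2
Function('J')(D, t) = -1 (Function('J')(D, t) = Mul(Rational(1, 2), -2) = -1)
R = 84 (R = Mul(4, Add(9, 12)) = Mul(4, 21) = 84)
Function('h')(w) = Add(84, w) (Function('h')(w) = Add(w, 84) = Add(84, w))
Add(Function('h')(Function('J')(4, -10)), Mul(-251, -54)) = Add(Add(84, -1), Mul(-251, -54)) = Add(83, 13554) = 13637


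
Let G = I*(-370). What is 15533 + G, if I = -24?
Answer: 24413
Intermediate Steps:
G = 8880 (G = -24*(-370) = 8880)
15533 + G = 15533 + 8880 = 24413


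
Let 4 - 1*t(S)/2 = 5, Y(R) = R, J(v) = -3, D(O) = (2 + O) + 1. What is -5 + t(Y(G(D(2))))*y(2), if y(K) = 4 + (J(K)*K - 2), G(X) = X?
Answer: 3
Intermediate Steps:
D(O) = 3 + O
t(S) = -2 (t(S) = 8 - 2*5 = 8 - 10 = -2)
y(K) = 2 - 3*K (y(K) = 4 + (-3*K - 2) = 4 + (-2 - 3*K) = 2 - 3*K)
-5 + t(Y(G(D(2))))*y(2) = -5 - 2*(2 - 3*2) = -5 - 2*(2 - 6) = -5 - 2*(-4) = -5 + 8 = 3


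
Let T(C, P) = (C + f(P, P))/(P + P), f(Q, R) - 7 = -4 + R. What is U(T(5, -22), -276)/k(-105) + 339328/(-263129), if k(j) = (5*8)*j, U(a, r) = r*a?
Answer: -367208833/289441900 ≈ -1.2687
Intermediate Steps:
f(Q, R) = 3 + R (f(Q, R) = 7 + (-4 + R) = 3 + R)
T(C, P) = (3 + C + P)/(2*P) (T(C, P) = (C + (3 + P))/(P + P) = (3 + C + P)/((2*P)) = (3 + C + P)*(1/(2*P)) = (3 + C + P)/(2*P))
U(a, r) = a*r
k(j) = 40*j
U(T(5, -22), -276)/k(-105) + 339328/(-263129) = (((½)*(3 + 5 - 22)/(-22))*(-276))/((40*(-105))) + 339328/(-263129) = (((½)*(-1/22)*(-14))*(-276))/(-4200) + 339328*(-1/263129) = ((7/22)*(-276))*(-1/4200) - 339328/263129 = -966/11*(-1/4200) - 339328/263129 = 23/1100 - 339328/263129 = -367208833/289441900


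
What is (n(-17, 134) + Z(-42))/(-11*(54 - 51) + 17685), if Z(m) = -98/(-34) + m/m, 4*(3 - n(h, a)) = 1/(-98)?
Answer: 45881/117632928 ≈ 0.00039004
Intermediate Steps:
n(h, a) = 1177/392 (n(h, a) = 3 - 1/4/(-98) = 3 - 1/4*(-1/98) = 3 + 1/392 = 1177/392)
Z(m) = 66/17 (Z(m) = -98*(-1/34) + 1 = 49/17 + 1 = 66/17)
(n(-17, 134) + Z(-42))/(-11*(54 - 51) + 17685) = (1177/392 + 66/17)/(-11*(54 - 51) + 17685) = 45881/(6664*(-11*3 + 17685)) = 45881/(6664*(-33 + 17685)) = (45881/6664)/17652 = (45881/6664)*(1/17652) = 45881/117632928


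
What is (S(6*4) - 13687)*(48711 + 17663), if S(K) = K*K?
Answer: -870229514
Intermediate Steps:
S(K) = K²
(S(6*4) - 13687)*(48711 + 17663) = ((6*4)² - 13687)*(48711 + 17663) = (24² - 13687)*66374 = (576 - 13687)*66374 = -13111*66374 = -870229514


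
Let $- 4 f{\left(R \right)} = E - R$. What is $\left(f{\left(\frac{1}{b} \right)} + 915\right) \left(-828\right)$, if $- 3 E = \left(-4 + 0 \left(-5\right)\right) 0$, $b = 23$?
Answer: $-757629$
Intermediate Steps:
$E = 0$ ($E = - \frac{\left(-4 + 0 \left(-5\right)\right) 0}{3} = - \frac{\left(-4 + 0\right) 0}{3} = - \frac{\left(-4\right) 0}{3} = \left(- \frac{1}{3}\right) 0 = 0$)
$f{\left(R \right)} = \frac{R}{4}$ ($f{\left(R \right)} = - \frac{0 - R}{4} = - \frac{\left(-1\right) R}{4} = \frac{R}{4}$)
$\left(f{\left(\frac{1}{b} \right)} + 915\right) \left(-828\right) = \left(\frac{1}{4 \cdot 23} + 915\right) \left(-828\right) = \left(\frac{1}{4} \cdot \frac{1}{23} + 915\right) \left(-828\right) = \left(\frac{1}{92} + 915\right) \left(-828\right) = \frac{84181}{92} \left(-828\right) = -757629$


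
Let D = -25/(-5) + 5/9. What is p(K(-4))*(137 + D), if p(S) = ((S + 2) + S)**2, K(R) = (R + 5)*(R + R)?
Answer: 251468/9 ≈ 27941.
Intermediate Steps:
K(R) = 2*R*(5 + R) (K(R) = (5 + R)*(2*R) = 2*R*(5 + R))
D = 50/9 (D = -25*(-1/5) + 5*(1/9) = 5 + 5/9 = 50/9 ≈ 5.5556)
p(S) = (2 + 2*S)**2 (p(S) = ((2 + S) + S)**2 = (2 + 2*S)**2)
p(K(-4))*(137 + D) = (4*(1 + 2*(-4)*(5 - 4))**2)*(137 + 50/9) = (4*(1 + 2*(-4)*1)**2)*(1283/9) = (4*(1 - 8)**2)*(1283/9) = (4*(-7)**2)*(1283/9) = (4*49)*(1283/9) = 196*(1283/9) = 251468/9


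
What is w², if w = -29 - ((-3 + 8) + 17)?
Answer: 2601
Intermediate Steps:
w = -51 (w = -29 - (5 + 17) = -29 - 1*22 = -29 - 22 = -51)
w² = (-51)² = 2601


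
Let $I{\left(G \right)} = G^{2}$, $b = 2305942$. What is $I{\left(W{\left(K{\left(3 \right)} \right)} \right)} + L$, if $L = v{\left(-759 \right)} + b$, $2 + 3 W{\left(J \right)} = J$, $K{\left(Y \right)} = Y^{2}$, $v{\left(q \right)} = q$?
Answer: $\frac{20746696}{9} \approx 2.3052 \cdot 10^{6}$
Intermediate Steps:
$W{\left(J \right)} = - \frac{2}{3} + \frac{J}{3}$
$L = 2305183$ ($L = -759 + 2305942 = 2305183$)
$I{\left(W{\left(K{\left(3 \right)} \right)} \right)} + L = \left(- \frac{2}{3} + \frac{3^{2}}{3}\right)^{2} + 2305183 = \left(- \frac{2}{3} + \frac{1}{3} \cdot 9\right)^{2} + 2305183 = \left(- \frac{2}{3} + 3\right)^{2} + 2305183 = \left(\frac{7}{3}\right)^{2} + 2305183 = \frac{49}{9} + 2305183 = \frac{20746696}{9}$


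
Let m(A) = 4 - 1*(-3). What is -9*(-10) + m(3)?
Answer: 97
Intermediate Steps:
m(A) = 7 (m(A) = 4 + 3 = 7)
-9*(-10) + m(3) = -9*(-10) + 7 = 90 + 7 = 97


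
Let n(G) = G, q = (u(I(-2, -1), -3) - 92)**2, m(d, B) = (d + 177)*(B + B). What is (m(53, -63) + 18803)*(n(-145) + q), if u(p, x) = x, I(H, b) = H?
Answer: -90371760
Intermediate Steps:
m(d, B) = 2*B*(177 + d) (m(d, B) = (177 + d)*(2*B) = 2*B*(177 + d))
q = 9025 (q = (-3 - 92)**2 = (-95)**2 = 9025)
(m(53, -63) + 18803)*(n(-145) + q) = (2*(-63)*(177 + 53) + 18803)*(-145 + 9025) = (2*(-63)*230 + 18803)*8880 = (-28980 + 18803)*8880 = -10177*8880 = -90371760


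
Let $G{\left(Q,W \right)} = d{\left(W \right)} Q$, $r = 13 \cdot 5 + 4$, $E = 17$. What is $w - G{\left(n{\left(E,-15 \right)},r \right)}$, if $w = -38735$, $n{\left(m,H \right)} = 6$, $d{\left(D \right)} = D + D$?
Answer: $-39563$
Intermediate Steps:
$d{\left(D \right)} = 2 D$
$r = 69$ ($r = 65 + 4 = 69$)
$G{\left(Q,W \right)} = 2 Q W$ ($G{\left(Q,W \right)} = 2 W Q = 2 Q W$)
$w - G{\left(n{\left(E,-15 \right)},r \right)} = -38735 - 2 \cdot 6 \cdot 69 = -38735 - 828 = -39563$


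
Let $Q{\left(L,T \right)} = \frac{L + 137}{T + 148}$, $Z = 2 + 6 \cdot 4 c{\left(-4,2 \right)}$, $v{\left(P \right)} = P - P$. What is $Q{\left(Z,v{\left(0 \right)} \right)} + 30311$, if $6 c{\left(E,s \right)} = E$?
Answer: $\frac{4486151}{148} \approx 30312.0$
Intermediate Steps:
$c{\left(E,s \right)} = \frac{E}{6}$
$v{\left(P \right)} = 0$
$Z = -14$ ($Z = 2 + 6 \cdot 4 \cdot \frac{1}{6} \left(-4\right) = 2 + 24 \left(- \frac{2}{3}\right) = 2 - 16 = -14$)
$Q{\left(L,T \right)} = \frac{137 + L}{148 + T}$
$Q{\left(Z,v{\left(0 \right)} \right)} + 30311 = \frac{137 - 14}{148 + 0} + 30311 = \frac{1}{148} \cdot 123 + 30311 = \frac{123}{148} + 30311 = \frac{4486151}{148}$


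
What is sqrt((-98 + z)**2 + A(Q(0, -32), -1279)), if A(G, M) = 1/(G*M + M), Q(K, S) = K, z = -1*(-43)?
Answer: 3*sqrt(549824194)/1279 ≈ 55.000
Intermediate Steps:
z = 43
A(G, M) = 1/(M + G*M)
sqrt((-98 + z)**2 + A(Q(0, -32), -1279)) = sqrt((-98 + 43)**2 + 1/((-1279)*(1 + 0))) = sqrt((-55)**2 - 1/1279/1) = sqrt(3025 - 1/1279*1) = sqrt(3025 - 1/1279) = sqrt(3868974/1279) = 3*sqrt(549824194)/1279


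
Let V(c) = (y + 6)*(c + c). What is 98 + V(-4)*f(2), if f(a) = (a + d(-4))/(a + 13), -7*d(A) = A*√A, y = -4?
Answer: 1438/15 - 128*I/105 ≈ 95.867 - 1.219*I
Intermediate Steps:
V(c) = 4*c (V(c) = (-4 + 6)*(c + c) = 2*(2*c) = 4*c)
d(A) = -A^(3/2)/7 (d(A) = -A*√A/7 = -A^(3/2)/7)
f(a) = (a + 8*I/7)/(13 + a) (f(a) = (a - (-8)*I/7)/(a + 13) = (a - (-8)*I/7)/(13 + a) = (a + 8*I/7)/(13 + a))
98 + V(-4)*f(2) = 98 + (4*(-4))*((2 + 8*I/7)/(13 + 2)) = 98 - 16*(2 + 8*I/7)/15 = 98 - 16*(2/15 + 8*I/105) = 98 + (-32/15 - 128*I/105) = 1438/15 - 128*I/105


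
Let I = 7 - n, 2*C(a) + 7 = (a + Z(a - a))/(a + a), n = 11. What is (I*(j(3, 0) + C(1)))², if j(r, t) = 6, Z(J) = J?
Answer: 121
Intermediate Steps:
C(a) = -13/4 (C(a) = -7/2 + ((a + (a - a))/(a + a))/2 = -7/2 + ((a + 0)/((2*a)))/2 = -7/2 + (a*(1/(2*a)))/2 = -7/2 + (½)*(½) = -7/2 + ¼ = -13/4)
I = -4 (I = 7 - 1*11 = 7 - 11 = -4)
(I*(j(3, 0) + C(1)))² = (-4*(6 - 13/4))² = (-4*11/4)² = (-11)² = 121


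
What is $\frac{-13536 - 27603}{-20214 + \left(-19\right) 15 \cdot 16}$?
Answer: $\frac{13713}{8258} \approx 1.6606$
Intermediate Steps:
$\frac{-13536 - 27603}{-20214 + \left(-19\right) 15 \cdot 16} = - \frac{41139}{-20214 - 4560} = - \frac{41139}{-24774} = \left(-41139\right) \left(- \frac{1}{24774}\right) = \frac{13713}{8258}$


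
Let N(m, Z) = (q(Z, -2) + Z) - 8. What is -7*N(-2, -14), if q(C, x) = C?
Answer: 252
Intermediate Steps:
N(m, Z) = -8 + 2*Z (N(m, Z) = (Z + Z) - 8 = 2*Z - 8 = -8 + 2*Z)
-7*N(-2, -14) = -7*(-8 + 2*(-14)) = -7*(-8 - 28) = -7*(-36) = 252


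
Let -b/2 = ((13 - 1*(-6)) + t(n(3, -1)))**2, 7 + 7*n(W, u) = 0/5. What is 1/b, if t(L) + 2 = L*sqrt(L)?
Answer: -36/21025 - 17*I/84100 ≈ -0.0017122 - 0.00020214*I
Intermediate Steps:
n(W, u) = -1 (n(W, u) = -1 + (0/5)/7 = -1 + (0*(1/5))/7 = -1 + (1/7)*0 = -1 + 0 = -1)
t(L) = -2 + L**(3/2) (t(L) = -2 + L*sqrt(L) = -2 + L**(3/2))
b = -2*(17 - I)**2 (b = -2*((13 - 1*(-6)) + (-2 + (-1)**(3/2)))**2 = -2*((13 + 6) + (-2 - I))**2 = -2*(19 + (-2 - I))**2 = -2*(17 - I)**2 ≈ -576.0 + 68.0*I)
1/b = 1/(-576 + 68*I) = (-576 - 68*I)/336400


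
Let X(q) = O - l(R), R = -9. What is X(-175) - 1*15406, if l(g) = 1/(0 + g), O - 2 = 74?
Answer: -137969/9 ≈ -15330.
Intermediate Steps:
O = 76 (O = 2 + 74 = 76)
l(g) = 1/g
X(q) = 685/9 (X(q) = 76 - 1/(-9) = 76 - 1*(-⅑) = 76 + ⅑ = 685/9)
X(-175) - 1*15406 = 685/9 - 1*15406 = 685/9 - 15406 = -137969/9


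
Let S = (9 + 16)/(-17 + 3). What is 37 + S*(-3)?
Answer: 593/14 ≈ 42.357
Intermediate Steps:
S = -25/14 (S = 25/(-14) = 25*(-1/14) = -25/14 ≈ -1.7857)
37 + S*(-3) = 37 - 25/14*(-3) = 37 + 75/14 = 593/14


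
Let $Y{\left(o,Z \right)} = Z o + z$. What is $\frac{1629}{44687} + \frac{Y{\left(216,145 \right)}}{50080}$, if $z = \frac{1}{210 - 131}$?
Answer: $\frac{117013040327}{176796071840} \approx 0.66185$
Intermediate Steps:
$z = \frac{1}{79} \approx 0.012658$
$Y{\left(o,Z \right)} = \frac{1}{79} + Z o$ ($Y{\left(o,Z \right)} = Z o + \frac{1}{79} = \frac{1}{79} + Z o$)
$\frac{1629}{44687} + \frac{Y{\left(216,145 \right)}}{50080} = \frac{1629}{44687} + \frac{\frac{1}{79} + 145 \cdot 216}{50080} = 1629 \cdot \frac{1}{44687} + \left(\frac{1}{79} + 31320\right) \frac{1}{50080} = \frac{1629}{44687} + \frac{2474281}{79} \cdot \frac{1}{50080} = \frac{1629}{44687} + \frac{2474281}{3956320} = \frac{117013040327}{176796071840}$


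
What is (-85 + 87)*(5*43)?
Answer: 430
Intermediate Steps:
(-85 + 87)*(5*43) = 2*215 = 430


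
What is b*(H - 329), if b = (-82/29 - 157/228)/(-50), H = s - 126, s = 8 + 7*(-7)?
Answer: -1441438/41325 ≈ -34.881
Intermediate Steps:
s = -41 (s = 8 - 49 = -41)
H = -167 (H = -41 - 126 = -167)
b = 23249/330600 (b = (-82*1/29 - 157*1/228)*(-1/50) = (-82/29 - 157/228)*(-1/50) = -23249/6612*(-1/50) = 23249/330600 ≈ 0.070324)
b*(H - 329) = 23249*(-167 - 329)/330600 = (23249/330600)*(-496) = -1441438/41325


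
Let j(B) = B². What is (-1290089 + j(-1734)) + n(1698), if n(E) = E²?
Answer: 4599871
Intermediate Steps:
(-1290089 + j(-1734)) + n(1698) = (-1290089 + (-1734)²) + 1698² = (-1290089 + 3006756) + 2883204 = 1716667 + 2883204 = 4599871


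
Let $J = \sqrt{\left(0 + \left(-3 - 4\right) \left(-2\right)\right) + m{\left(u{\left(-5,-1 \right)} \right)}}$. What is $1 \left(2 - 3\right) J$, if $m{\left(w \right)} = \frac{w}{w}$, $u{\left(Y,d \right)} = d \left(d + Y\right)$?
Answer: $- \sqrt{15} \approx -3.873$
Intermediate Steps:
$u{\left(Y,d \right)} = d \left(Y + d\right)$
$m{\left(w \right)} = 1$
$J = \sqrt{15}$ ($J = \sqrt{\left(0 + \left(-3 - 4\right) \left(-2\right)\right) + 1} = \sqrt{\left(0 - -14\right) + 1} = \sqrt{\left(0 + 14\right) + 1} = \sqrt{14 + 1} = \sqrt{15} \approx 3.873$)
$1 \left(2 - 3\right) J = 1 \left(2 - 3\right) \sqrt{15} = 1 \left(-1\right) \sqrt{15} = - \sqrt{15}$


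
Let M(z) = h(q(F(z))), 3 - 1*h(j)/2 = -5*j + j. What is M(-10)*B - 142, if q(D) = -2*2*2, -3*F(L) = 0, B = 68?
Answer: -4086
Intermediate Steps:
F(L) = 0 (F(L) = -⅓*0 = 0)
q(D) = -8 (q(D) = -4*2 = -8)
h(j) = 6 + 8*j (h(j) = 6 - 2*(-5*j + j) = 6 - (-8)*j = 6 + 8*j)
M(z) = -58 (M(z) = 6 + 8*(-8) = 6 - 64 = -58)
M(-10)*B - 142 = -58*68 - 142 = -3944 - 142 = -4086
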